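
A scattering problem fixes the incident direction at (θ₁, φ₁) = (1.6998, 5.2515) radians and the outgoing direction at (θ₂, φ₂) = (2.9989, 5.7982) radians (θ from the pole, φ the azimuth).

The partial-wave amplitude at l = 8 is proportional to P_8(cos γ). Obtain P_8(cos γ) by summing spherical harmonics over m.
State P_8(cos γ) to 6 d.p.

-0.147911

Addition theorem: P_8(cos γ) = (4π/17) Σ_m Y*_{lm}(Ω₁) Y_{lm}(Ω₂), m = −8…8:
  m=-8: -0.18753 - 0.44418j × -0.00000 - 0.00000j = -0.00000 + 0.00000j  (running Σ = -0.00000 + 0.00000j)
  m=-7: -0.14784 + 0.20183j × 0.00000 + 0.00000j = -0.00000 + 0.00000j  (running Σ = -0.00000 + 0.00000j)
  m=-6: -0.26799 - 0.02501j × -0.00004 + 0.00001j = 0.00001 - 0.00000j  (running Σ = 0.00001 - 0.00000j)
  m=-5: 0.11911 + 0.24908j × 0.00041 - 0.00036j = 0.00014 + 0.00006j  (running Σ = 0.00015 + 0.00006j)
  m=-4: -0.10625 + 0.16019j × -0.00189 + 0.00489j = -0.00058 - 0.00082j  (running Σ = -0.00043 - 0.00076j)
  m=-3: 0.28248 + 0.01316j × -0.00430 - 0.03696j = -0.00073 - 0.01050j  (running Σ = -0.00116 - 0.01126j)
  m=-2: 0.07386 + 0.13762j × 0.10531 + 0.15365j = -0.01337 + 0.02584j  (running Σ = -0.01453 + 0.01458j)
  m=-1: 0.14594 - 0.24395j × -0.51642 - 0.27214j = -0.14175 + 0.08627j  (running Σ = -0.15628 + 0.10085j)
  m=0: 0.14531 + 0.00000j × 0.77401 + 0.00000j = 0.11247 + 0.00000j  (running Σ = -0.04381 + 0.10085j)
  m=1: -0.14594 - 0.24395j × 0.51642 - 0.27214j = -0.14175 - 0.08627j  (running Σ = -0.18557 + 0.01458j)
  m=2: 0.07386 - 0.13762j × 0.10531 - 0.15365j = -0.01337 - 0.02584j  (running Σ = -0.19893 - 0.01126j)
  m=3: -0.28248 + 0.01316j × 0.00430 - 0.03696j = -0.00073 + 0.01050j  (running Σ = -0.19966 - 0.00076j)
  m=4: -0.10625 - 0.16019j × -0.00189 - 0.00489j = -0.00058 + 0.00082j  (running Σ = -0.20025 + 0.00006j)
  m=5: -0.11911 + 0.24908j × -0.00041 - 0.00036j = 0.00014 - 0.00006j  (running Σ = -0.20011 - 0.00000j)
  m=6: -0.26799 + 0.02501j × -0.00004 - 0.00001j = 0.00001 + 0.00000j  (running Σ = -0.20010 + 0.00000j)
  m=7: 0.14784 + 0.20183j × -0.00000 + 0.00000j = -0.00000 - 0.00000j  (running Σ = -0.20010 + 0.00000j)
  m=8: -0.18753 + 0.44418j × -0.00000 + 0.00000j = -0.00000 - 0.00000j  (running Σ = -0.20010 + 0.00000j)
Σ over m = -0.20010 + 0.00000j; ×(4π/17) → -0.14791 + 0.00000j. Real part: -0.147911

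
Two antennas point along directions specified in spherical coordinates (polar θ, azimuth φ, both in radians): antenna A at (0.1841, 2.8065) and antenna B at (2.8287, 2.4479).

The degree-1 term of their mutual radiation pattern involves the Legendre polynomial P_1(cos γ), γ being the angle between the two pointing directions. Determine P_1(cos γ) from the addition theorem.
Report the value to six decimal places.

Summing Y*_{l m}(θ₁,φ₁)·Y_{l m}(θ₂,φ₂) over m ∈ [−1, 1]; prefactor 4π/(2·1+1) = 4.188790:
  term(m=-1) = 0.00630 + 0.00236j   from Y*(Ω₁)=-0.05973 + 0.02080j, Y(Ω₂)=-0.08177 - 0.06800j
  term(m=+0) = -0.22330 + 0.00000j   from Y*(Ω₁)=0.48035 + 0.00000j, Y(Ω₂)=-0.46488 + 0.00000j
  term(m=+1) = 0.00630 - 0.00236j   from Y*(Ω₁)=0.05973 + 0.02080j, Y(Ω₂)=0.08177 - 0.06800j
Σ over m = -0.21071 + 0.00000j; ×(4π/3) → -0.88260 + 0.00000j. Real part: -0.882605

-0.882605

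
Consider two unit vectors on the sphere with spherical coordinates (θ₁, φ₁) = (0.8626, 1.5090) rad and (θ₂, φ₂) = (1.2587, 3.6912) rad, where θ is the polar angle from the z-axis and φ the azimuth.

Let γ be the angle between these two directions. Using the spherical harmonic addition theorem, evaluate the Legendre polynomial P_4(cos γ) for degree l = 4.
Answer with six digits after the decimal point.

Term-by-term m-sum for l=4 (normalisation 4π/9 = 1.396263):
  m=-4: +0.142802-0.036036i × -0.213177-0.293836i = -0.041031-0.034278i  (running Σ = -0.041031-0.034278i)
  m=-3: -0.065759-0.350634i × +0.025822+0.330272i = +0.114106-0.030772i  (running Σ = +0.073076-0.065051i)
  m=-2: -0.375697+0.046671i × -0.046802+0.091777i = +0.013300-0.036665i  (running Σ = +0.086376-0.101715i)
  m=-1: -0.000552-0.008927i × +0.275857-0.168981i = -0.001661-0.002369i  (running Σ = +0.084715-0.104085i)
  m=0: -0.362583-0.000000i × +0.051057+0.000000i = -0.018513-0.000000i  (running Σ = +0.066202-0.104085i)
  m=1: +0.000552-0.008927i × -0.275857-0.168981i = -0.001661+0.002369i  (running Σ = +0.064542-0.101715i)
  m=2: -0.375697-0.046671i × -0.046802-0.091777i = +0.013300+0.036665i  (running Σ = +0.077842-0.065051i)
  m=3: +0.065759-0.350634i × -0.025822+0.330272i = +0.114106+0.030772i  (running Σ = +0.191948-0.034278i)
  m=4: +0.142802+0.036036i × -0.213177+0.293836i = -0.041031+0.034278i  (running Σ = +0.150917-0.000000i)
Total Σ_m = +0.150917-0.000000i. Multiply by 1.396263: +0.210721-0.000000i. P_4(cos γ) = 0.210721

0.210721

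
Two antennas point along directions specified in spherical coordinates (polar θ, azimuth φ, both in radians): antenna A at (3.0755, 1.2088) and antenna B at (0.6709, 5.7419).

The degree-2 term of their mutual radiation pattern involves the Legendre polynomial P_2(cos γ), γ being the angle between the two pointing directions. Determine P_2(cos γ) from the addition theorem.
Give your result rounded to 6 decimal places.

0.433484

Expand P_2 via completeness: Σ_{m} conj(Y_{2,m}) at Ω₁ times Y_{2,m} at Ω₂ —
  term(m=-2) = -0.00024 - 0.00009j   from Y*(Ω₁)=-0.00126 + 0.00112j, Y(Ω₂)=0.07003 + 0.13185j
  term(m=-1) = 0.00342 - 0.01885j   from Y*(Ω₁)=-0.01803 - 0.04761j, Y(Ω₂)=0.32241 + 0.19383j
  term(m=+0) = 0.16612 + 0.00000j   from Y*(Ω₁)=0.62666 + 0.00000j, Y(Ω₂)=0.26509 + 0.00000j
  term(m=+1) = 0.00342 + 0.01885j   from Y*(Ω₁)=0.01803 - 0.04761j, Y(Ω₂)=-0.32241 + 0.19383j
  term(m=+2) = -0.00024 + 0.00009j   from Y*(Ω₁)=-0.00126 - 0.00112j, Y(Ω₂)=0.07003 - 0.13185j
Total Σ_m = 0.17248 - 0.00000j. Multiply by 2.513274: 0.43348 - 0.00000j. P_2(cos γ) = 0.433484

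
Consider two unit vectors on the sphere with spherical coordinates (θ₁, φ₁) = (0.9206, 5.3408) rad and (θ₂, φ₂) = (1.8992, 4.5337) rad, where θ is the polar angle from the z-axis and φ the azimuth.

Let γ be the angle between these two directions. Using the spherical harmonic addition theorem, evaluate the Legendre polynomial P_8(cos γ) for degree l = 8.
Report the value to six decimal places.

-0.267306

Expand P_8 via completeness: Σ_{m} conj(Y_{8,m}) at Ω₁ times Y_{8,m} at Ω₂ —
  [-8]  conj(Y_{8,-8})(Ω₁) = (0.025721, -0.078963) ; Y_{8,-8}(Ω₂) = (0.046773, 0.328851) ; Δ = (0.027170, 0.004765)
  [-7]  conj(Y_{8,-7})(Ω₁) = (0.240317, -0.077912) ; Y_{8,-7}(Ω₂) = (-0.429746, 0.142401) ; Δ = (-0.092181, 0.067704)
  [-6]  conj(Y_{8,-6})(Ω₁) = (0.348095, 0.253201) ; Y_{8,-6}(Ω₂) = (-0.072563, -0.133248) ; Δ = (0.008480, -0.064756)
  [-5]  conj(Y_{8,-5})(Ω₁) = (-0.000182, 0.392637) ; Y_{8,-5}(Ω₂) = (-0.223558, 0.179806) ; Δ = (-0.070558, -0.087810)
  [-4]  conj(Y_{8,-4})(Ω₁) = (-0.022048, 0.016006) ; Y_{8,-4}(Ω₂) = (-0.205370, -0.178227) ; Δ = (0.007381, 0.000642)
  [-3]  conj(Y_{8,-3})(Ω₁) = (0.327253, 0.106431) ; Y_{8,-3}(Ω₂) = (-0.087539, 0.147348) ; Δ = (-0.044330, 0.038903)
  [-2]  conj(Y_{8,-2})(Ω₁) = (0.067718, 0.208545) ; Y_{8,-2}(Ω₂) = (-0.283292, -0.105785) ; Δ = (0.002877, -0.066243)
  [-1]  conj(Y_{8,-1})(Ω₁) = (0.149566, -0.205820) ; Y_{8,-1}(Ω₂) = (-0.020824, 0.115293) ; Δ = (0.020615, 0.021530)
  [+0]  conj(Y_{8,0})(Ω₁) = (0.261805, -0.000000) ; Y_{8,0}(Ω₂) = (-0.307579, 0.000000) ; Δ = (-0.080525, 0.000000)
  [+1]  conj(Y_{8,1})(Ω₁) = (-0.149566, -0.205820) ; Y_{8,1}(Ω₂) = (0.020824, 0.115293) ; Δ = (0.020615, -0.021530)
  [+2]  conj(Y_{8,2})(Ω₁) = (0.067718, -0.208545) ; Y_{8,2}(Ω₂) = (-0.283292, 0.105785) ; Δ = (0.002877, 0.066243)
  [+3]  conj(Y_{8,3})(Ω₁) = (-0.327253, 0.106431) ; Y_{8,3}(Ω₂) = (0.087539, 0.147348) ; Δ = (-0.044330, -0.038903)
  [+4]  conj(Y_{8,4})(Ω₁) = (-0.022048, -0.016006) ; Y_{8,4}(Ω₂) = (-0.205370, 0.178227) ; Δ = (0.007381, -0.000642)
  [+5]  conj(Y_{8,5})(Ω₁) = (0.000182, 0.392637) ; Y_{8,5}(Ω₂) = (0.223558, 0.179806) ; Δ = (-0.070558, 0.087810)
  [+6]  conj(Y_{8,6})(Ω₁) = (0.348095, -0.253201) ; Y_{8,6}(Ω₂) = (-0.072563, 0.133248) ; Δ = (0.008480, 0.064756)
  [+7]  conj(Y_{8,7})(Ω₁) = (-0.240317, -0.077912) ; Y_{8,7}(Ω₂) = (0.429746, 0.142401) ; Δ = (-0.092181, -0.067704)
  [+8]  conj(Y_{8,8})(Ω₁) = (0.025721, 0.078963) ; Y_{8,8}(Ω₂) = (0.046773, -0.328851) ; Δ = (0.027170, -0.004765)
Total Σ_m = (-0.361616, 0.000000). Multiply by 0.739198: (-0.267306, 0.000000). P_8(cos γ) = -0.267306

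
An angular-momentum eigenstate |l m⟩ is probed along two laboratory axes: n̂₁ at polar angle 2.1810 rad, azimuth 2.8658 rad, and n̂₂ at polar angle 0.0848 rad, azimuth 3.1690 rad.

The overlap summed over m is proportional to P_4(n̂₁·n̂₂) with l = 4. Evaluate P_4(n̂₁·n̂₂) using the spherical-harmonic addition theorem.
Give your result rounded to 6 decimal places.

Expand P_4 via completeness: Σ_{m} conj(Y_{4,m}) at Ω₁ times Y_{4,m} at Ω₂ —
  m=-4: Y*=(0.089983, -0.178190)  Y=(0.000023, -0.000002)  product (0.000002, -0.000004)
  m=-3: Y*=(0.267198, -0.290629)  Y=(-0.000755, 0.000062)  product (-0.000184, 0.000236)
  m=-2: Y*=(0.248491, -0.152893)  Y=(0.014257, -0.000782)  product (0.003423, -0.002374)
  m=-1: Y*=(-0.149946, 0.042436)  Y=(-0.157639, 0.004322)  product (0.023454, -0.007337)
  m=+0: Y*=(-0.325518, -0.000000)  Y=(0.816119, 0.000000)  product (-0.265661, -0.000000)
  m=+1: Y*=(0.149946, 0.042436)  Y=(0.157639, 0.004322)  product (0.023454, 0.007337)
  m=+2: Y*=(0.248491, 0.152893)  Y=(0.014257, 0.000782)  product (0.003423, 0.002374)
  m=+3: Y*=(-0.267198, -0.290629)  Y=(0.000755, 0.000062)  product (-0.000184, -0.000236)
  m=+4: Y*=(0.089983, 0.178190)  Y=(0.000023, 0.000002)  product (0.000002, 0.000004)
Σ over m = (-0.212272, -0.000000); ×(4π/9) → (-0.296387, -0.000000). Real part: -0.296387

-0.296387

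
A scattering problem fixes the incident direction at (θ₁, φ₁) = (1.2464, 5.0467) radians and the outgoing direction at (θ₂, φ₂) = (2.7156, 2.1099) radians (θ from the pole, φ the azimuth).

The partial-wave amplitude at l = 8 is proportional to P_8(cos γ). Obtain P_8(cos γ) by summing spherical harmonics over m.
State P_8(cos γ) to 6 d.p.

Summing Y*_{l m}(θ₁,φ₁)·Y_{l m}(θ₂,φ₂) over m ∈ [−8, 8]; prefactor 4π/(2·8+1) = 0.739198:
  m=-8: -0.29981 + 0.15120j × -0.00017 + 0.00040j = -0.00001 - 0.00015j  (running Σ = -0.00001 - 0.00015j)
  m=-7: -0.32445 - 0.31422j × 0.00228 + 0.00312j = 0.00024 - 0.00173j  (running Σ = 0.00023 - 0.00187j)
  m=-6: 0.06027 - 0.12968j × 0.02134 - 0.00199j = 0.00103 - 0.00289j  (running Σ = 0.00126 - 0.00476j)
  m=-5: -0.29120 - 0.02944j × 0.03633 - 0.07597j = -0.01282 + 0.02105j  (running Σ = -0.01156 + 0.01629j)
  m=-4: -0.06133 - 0.25781j × -0.13159 - 0.19841j = -0.04308 + 0.04609j  (running Σ = -0.05464 + 0.06238j)
  m=-3: -0.15212 + 0.09705j × -0.46296 + 0.02155j = 0.06833 - 0.04821j  (running Σ = 0.01370 + 0.01418j)
  m=-2: -0.23343 - 0.18441j × -0.24937 + 0.46462j = 0.14389 - 0.06247j  (running Σ = 0.15759 - 0.04829j)
  m=-1: -0.04180 + 0.12033j × 0.05418 + 0.09057j = -0.01316 + 0.00273j  (running Σ = 0.14442 - 0.04556j)
  m=0: -0.30342 + 0.00000j × -0.46512 + 0.00000j = 0.14113 + 0.00000j  (running Σ = 0.28555 - 0.04556j)
  m=1: 0.04180 + 0.12033j × -0.05418 + 0.09057j = -0.01316 - 0.00273j  (running Σ = 0.27239 - 0.04829j)
  m=2: -0.23343 + 0.18441j × -0.24937 - 0.46462j = 0.14389 + 0.06247j  (running Σ = 0.41628 + 0.01418j)
  m=3: 0.15212 + 0.09705j × 0.46296 + 0.02155j = 0.06833 + 0.04821j  (running Σ = 0.48462 + 0.06238j)
  m=4: -0.06133 + 0.25781j × -0.13159 + 0.19841j = -0.04308 - 0.04609j  (running Σ = 0.44154 + 0.01629j)
  m=5: 0.29120 - 0.02944j × -0.03633 - 0.07597j = -0.01282 - 0.02105j  (running Σ = 0.42872 - 0.00476j)
  m=6: 0.06027 + 0.12968j × 0.02134 + 0.00199j = 0.00103 + 0.00289j  (running Σ = 0.42975 - 0.00187j)
  m=7: 0.32445 - 0.31422j × -0.00228 + 0.00312j = 0.00024 + 0.00173j  (running Σ = 0.42999 - 0.00015j)
  m=8: -0.29981 - 0.15120j × -0.00017 - 0.00040j = -0.00001 + 0.00015j  (running Σ = 0.42998 - 0.00000j)
Σ over m = 0.42998 - 0.00000j; ×(4π/17) → 0.31784 - 0.00000j. Real part: 0.317838

0.317838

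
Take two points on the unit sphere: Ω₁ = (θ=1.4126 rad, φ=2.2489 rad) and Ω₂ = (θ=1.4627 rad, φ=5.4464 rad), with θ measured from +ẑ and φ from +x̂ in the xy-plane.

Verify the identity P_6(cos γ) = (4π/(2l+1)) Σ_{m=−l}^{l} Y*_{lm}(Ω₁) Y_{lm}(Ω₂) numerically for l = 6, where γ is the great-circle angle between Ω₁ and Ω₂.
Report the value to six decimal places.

0.359556

Expand P_6 via completeness: Σ_{m} conj(Y_{6,m}) at Ω₁ times Y_{6,m} at Ω₂ —
  m=-6: +0.268896+0.358330i × +0.141538-0.444417i = +0.197307-0.068785i  (running Σ = +0.197307-0.068785i)
  m=-5: +0.060994-0.239946i × -0.088405-0.151416i = -0.041724+0.011977i  (running Σ = +0.155583-0.056808i)
  m=-4: +0.224295-0.102643i × +0.297504+0.062028i = +0.073095-0.016624i  (running Σ = +0.228679-0.073432i)
  m=-3: -0.241053-0.120486i × +0.160101-0.117035i = -0.052694+0.008922i  (running Σ = +0.175985-0.064511i)
  m=-2: -0.038795-0.178004i × -0.026254+0.254551i = +0.046330-0.005202i  (running Σ = +0.222314-0.069713i)
  m=-1: -0.171910+0.213412i × +0.137791+0.152733i = -0.056283+0.003150i  (running Σ = +0.166032-0.066563i)
  m=0: -0.164301-0.000000i × -0.242846+0.000000i = +0.039900+0.000000i  (running Σ = +0.205931-0.066563i)
  m=1: +0.171910+0.213412i × -0.137791+0.152733i = -0.056283-0.003150i  (running Σ = +0.149649-0.069713i)
  m=2: -0.038795+0.178004i × -0.026254-0.254551i = +0.046330+0.005202i  (running Σ = +0.195979-0.064511i)
  m=3: +0.241053-0.120486i × -0.160101-0.117035i = -0.052694-0.008922i  (running Σ = +0.143285-0.073432i)
  m=4: +0.224295+0.102643i × +0.297504-0.062028i = +0.073095+0.016624i  (running Σ = +0.216380-0.056808i)
  m=5: -0.060994-0.239946i × +0.088405-0.151416i = -0.041724-0.011977i  (running Σ = +0.174656-0.068785i)
  m=6: +0.268896-0.358330i × +0.141538+0.444417i = +0.197307+0.068785i  (running Σ = +0.371963+0.000000i)
Σ over m = +0.371963+0.000000i; ×(4π/13) → +0.359556+0.000000i. Real part: 0.359556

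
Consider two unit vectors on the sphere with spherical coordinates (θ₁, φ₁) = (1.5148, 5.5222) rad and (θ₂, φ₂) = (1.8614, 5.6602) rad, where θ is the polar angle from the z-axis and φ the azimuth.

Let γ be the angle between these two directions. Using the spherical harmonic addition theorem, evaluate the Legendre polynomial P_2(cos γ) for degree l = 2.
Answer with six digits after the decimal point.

Expand P_2 via completeness: Σ_{m} conj(Y_{2,m}) at Ω₁ times Y_{2,m} at Ω₂ —
  m=-2: Y*=0.01879 - 0.38461j  Y=0.11316 + 0.33602j  product 0.13136 - 0.03721j
  m=-1: Y*=0.03126 - 0.02977j  Y=-0.17224 - 0.12374j  product -0.00907 + 0.00126j
  m=+0: Y*=-0.31243 + 0.00000j  Y=-0.23771 + 0.00000j  product 0.07427 + 0.00000j
  m=+1: Y*=-0.03126 - 0.02977j  Y=0.17224 - 0.12374j  product -0.00907 - 0.00126j
  m=+2: Y*=0.01879 + 0.38461j  Y=0.11316 - 0.33602j  product 0.13136 + 0.03721j
Total Σ_m = 0.31885 + 0.00000j. Multiply by 2.513274: 0.80137 + 0.00000j. P_2(cos γ) = 0.801368

0.801368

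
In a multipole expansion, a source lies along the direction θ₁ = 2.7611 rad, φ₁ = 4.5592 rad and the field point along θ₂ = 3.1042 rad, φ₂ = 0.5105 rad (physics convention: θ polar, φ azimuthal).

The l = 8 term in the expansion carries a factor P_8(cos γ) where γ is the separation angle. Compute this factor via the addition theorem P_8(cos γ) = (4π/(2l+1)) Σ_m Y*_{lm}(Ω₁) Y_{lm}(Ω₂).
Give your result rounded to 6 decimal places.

-0.376362

Addition theorem: P_8(cos γ) = (4π/17) Σ_m Y*_{lm}(Ω₁) Y_{lm}(Ω₂), m = −8…8:
  [-8]  conj(Y_{8,-8})(Ω₁) = 0.00006 - 0.00018j ; Y_{8,-8}(Ω₂) = -0.00000 + 0.00000j ; Δ = 0.00000 + 0.00000j
  [-7]  conj(Y_{8,-7})(Ω₁) = -0.00164 - 0.00089j ; Y_{8,-7}(Ω₂) = 0.00000 - 0.00000j ; Δ = -0.00000 - 0.00000j
  [-6]  conj(Y_{8,-6})(Ω₁) = -0.00715 + 0.00937j ; Y_{8,-6}(Ω₂) = -0.00000 - 0.00000j ; Δ = 0.00000 - 0.00000j
  [-5]  conj(Y_{8,-5})(Ω₁) = 0.03672 + 0.03818j ; Y_{8,-5}(Ω₂) = 0.00000 + 0.00000j ; Δ = 0.00000 + 0.00000j
  [-4]  conj(Y_{8,-4})(Ω₁) = 0.14157 - 0.09953j ; Y_{8,-4}(Ω₂) = -0.00001 - 0.00002j ; Δ = -0.00000 - 0.00000j
  [-3]  conj(Y_{8,-3})(Ω₁) = -0.17633 - 0.35629j ; Y_{8,-3}(Ω₂) = -0.00003 + 0.00073j ; Δ = 0.00026 - 0.00012j
  [-2]  conj(Y_{8,-2})(Ω₁) = -0.54253 + 0.17162j ; Y_{8,-2}(Ω₂) = 0.00748 - 0.01220j ; Δ = -0.00196 + 0.00791j
  [-1]  conj(Y_{8,-1})(Ω₁) = 0.04488 + 0.29069j ; Y_{8,-1}(Ω₂) = -0.15899 + 0.08904j ; Δ = -0.03302 - 0.04222j
  [+0]  conj(Y_{8,0})(Ω₁) = -0.38774 + 0.00000j ; Y_{8,0}(Ω₂) = 1.13402 + 0.00000j ; Δ = -0.43970 + 0.00000j
  [+1]  conj(Y_{8,1})(Ω₁) = -0.04488 + 0.29069j ; Y_{8,1}(Ω₂) = 0.15899 + 0.08904j ; Δ = -0.03302 + 0.04222j
  [+2]  conj(Y_{8,2})(Ω₁) = -0.54253 - 0.17162j ; Y_{8,2}(Ω₂) = 0.00748 + 0.01220j ; Δ = -0.00196 - 0.00791j
  [+3]  conj(Y_{8,3})(Ω₁) = 0.17633 - 0.35629j ; Y_{8,3}(Ω₂) = 0.00003 + 0.00073j ; Δ = 0.00026 + 0.00012j
  [+4]  conj(Y_{8,4})(Ω₁) = 0.14157 + 0.09953j ; Y_{8,4}(Ω₂) = -0.00001 + 0.00002j ; Δ = -0.00000 + 0.00000j
  [+5]  conj(Y_{8,5})(Ω₁) = -0.03672 + 0.03818j ; Y_{8,5}(Ω₂) = -0.00000 + 0.00000j ; Δ = 0.00000 - 0.00000j
  [+6]  conj(Y_{8,6})(Ω₁) = -0.00715 - 0.00937j ; Y_{8,6}(Ω₂) = -0.00000 + 0.00000j ; Δ = 0.00000 + 0.00000j
  [+7]  conj(Y_{8,7})(Ω₁) = 0.00164 - 0.00089j ; Y_{8,7}(Ω₂) = -0.00000 - 0.00000j ; Δ = -0.00000 + 0.00000j
  [+8]  conj(Y_{8,8})(Ω₁) = 0.00006 + 0.00018j ; Y_{8,8}(Ω₂) = -0.00000 - 0.00000j ; Δ = 0.00000 - 0.00000j
Σ over m = -0.50915 + 0.00000j; ×(4π/17) → -0.37636 + 0.00000j. Real part: -0.376362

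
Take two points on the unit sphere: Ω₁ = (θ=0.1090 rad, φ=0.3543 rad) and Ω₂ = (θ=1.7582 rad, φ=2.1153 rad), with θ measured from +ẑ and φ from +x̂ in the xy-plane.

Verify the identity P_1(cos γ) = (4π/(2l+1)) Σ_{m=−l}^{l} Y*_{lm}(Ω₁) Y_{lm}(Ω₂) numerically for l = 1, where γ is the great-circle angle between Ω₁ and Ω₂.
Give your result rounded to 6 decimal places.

-0.205410

Expand P_1 via completeness: Σ_{m} conj(Y_{1,m}) at Ω₁ times Y_{1,m} at Ω₂ —
  term(m=-1) = (-0.002412, -0.012528)   from Y*(Ω₁)=(0.035250, 0.013039), Y(Ω₂)=(-0.175830, -0.290356)
  term(m=+0) = (-0.044214, 0.000000)   from Y*(Ω₁)=(0.485703, -0.000000), Y(Ω₂)=(-0.091031, 0.000000)
  term(m=+1) = (-0.002412, 0.012528)   from Y*(Ω₁)=(-0.035250, 0.013039), Y(Ω₂)=(0.175830, -0.290356)
Accumulated sum (-0.049038, 0.000000); after 4π/(2l+1) scaling, (-0.205410, 0.000000) ⇒ P_1 = -0.205410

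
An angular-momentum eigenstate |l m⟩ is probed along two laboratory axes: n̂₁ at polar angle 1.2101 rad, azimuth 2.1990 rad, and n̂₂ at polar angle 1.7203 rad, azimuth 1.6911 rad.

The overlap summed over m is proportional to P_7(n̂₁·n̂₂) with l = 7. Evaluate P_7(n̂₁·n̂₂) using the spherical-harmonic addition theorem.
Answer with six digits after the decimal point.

Summing Y*_{l m}(θ₁,φ₁)·Y_{l m}(θ₂,φ₂) over m ∈ [−7, 7]; prefactor 4π/(2·7+1) = 0.837758:
  term(m=-7) = (-0.132870, -0.058336)   from Y*(Ω₁)=(-0.298466, 0.097243), Y(Ω₂)=(0.344887, 0.307820)
  term(m=-6) = (0.114915, -0.010856)   from Y*(Ω₁)=(0.358601, 0.260161), Y(Ω₂)=(0.195561, -0.172151)
  term(m=-5) = (0.033149, -0.022780)   from Y*(Ω₁)=(-0.000094, -0.162933), Y(Ω₂)=(0.139698, 0.203532)
  term(m=-4) = (0.034537, -0.069569)   from Y*(Ω₁)=(0.221658, -0.161200), Y(Ω₂)=(0.251205, -0.131168)
  term(m=-3) = (-0.002201, -0.046692)   from Y*(Ω₁)=(-0.258774, -0.083982), Y(Ω₂)=(0.060672, 0.160744)
  term(m=-2) = (-0.025786, -0.041590)   from Y*(Ω₁)=(-0.052579, -0.161695), Y(Ω₂)=(0.279511, -0.068581)
  term(m=-1) = (-0.036743, -0.020451)   from Y*(Ω₁)=(-0.174369, 0.240056), Y(Ω₂)=(0.017010, 0.140706)
  term(m=+0) = (-0.039516, -0.000000)   from Y*(Ω₁)=(-0.137055, -0.000000), Y(Ω₂)=(0.288321, 0.000000)
  term(m=+1) = (-0.036743, 0.020451)   from Y*(Ω₁)=(0.174369, 0.240056), Y(Ω₂)=(-0.017010, 0.140706)
  term(m=+2) = (-0.025786, 0.041590)   from Y*(Ω₁)=(-0.052579, 0.161695), Y(Ω₂)=(0.279511, 0.068581)
  term(m=+3) = (-0.002201, 0.046692)   from Y*(Ω₁)=(0.258774, -0.083982), Y(Ω₂)=(-0.060672, 0.160744)
  term(m=+4) = (0.034537, 0.069569)   from Y*(Ω₁)=(0.221658, 0.161200), Y(Ω₂)=(0.251205, 0.131168)
  term(m=+5) = (0.033149, 0.022780)   from Y*(Ω₁)=(0.000094, -0.162933), Y(Ω₂)=(-0.139698, 0.203532)
  term(m=+6) = (0.114915, 0.010856)   from Y*(Ω₁)=(0.358601, -0.260161), Y(Ω₂)=(0.195561, 0.172151)
  term(m=+7) = (-0.132870, 0.058336)   from Y*(Ω₁)=(0.298466, 0.097243), Y(Ω₂)=(-0.344887, 0.307820)
Accumulated sum (-0.069513, -0.000000); after 4π/(2l+1) scaling, (-0.058235, -0.000000) ⇒ P_7 = -0.058235

-0.058235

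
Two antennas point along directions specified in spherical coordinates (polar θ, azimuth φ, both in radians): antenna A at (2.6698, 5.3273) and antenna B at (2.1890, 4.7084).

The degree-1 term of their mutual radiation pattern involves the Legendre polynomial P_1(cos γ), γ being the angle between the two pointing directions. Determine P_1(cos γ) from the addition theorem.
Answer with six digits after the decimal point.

Term-by-term m-sum for l=1 (normalisation 4π/3 = 4.188790):
  [-1]  conj(Y_{1,-1})(Ω₁) = +0.090583-0.128259i ; Y_{1,-1}(Ω₂) = -0.001123+0.281548i ; Δ = +0.036009+0.025648i
  [+0]  conj(Y_{1,0})(Ω₁) = -0.435225-0.000000i ; Y_{1,0}(Ω₂) = -0.283180+0.000000i ; Δ = +0.123247+0.000000i
  [+1]  conj(Y_{1,1})(Ω₁) = -0.090583-0.128259i ; Y_{1,1}(Ω₂) = +0.001123+0.281548i ; Δ = +0.036009-0.025648i
Σ over m = +0.195266+0.000000i; ×(4π/3) → +0.817928+0.000000i. Real part: 0.817928

0.817928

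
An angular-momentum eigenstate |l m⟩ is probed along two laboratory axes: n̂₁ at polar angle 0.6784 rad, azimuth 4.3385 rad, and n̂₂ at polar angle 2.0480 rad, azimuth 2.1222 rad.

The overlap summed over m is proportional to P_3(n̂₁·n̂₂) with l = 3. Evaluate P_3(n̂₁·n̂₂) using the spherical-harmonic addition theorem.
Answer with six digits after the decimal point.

0.207563

Summing Y*_{l m}(θ₁,φ₁)·Y_{l m}(θ₂,φ₂) over m ∈ [−3, 3]; prefactor 4π/(2·3+1) = 1.795196:
  m=-3: +0.092886+0.044769i × +0.291414-0.024365i = +0.028159+0.010783i  (running Σ = +0.028159+0.010783i)
  m=-2: -0.229755+0.213087i × +0.167073-0.330551i = +0.032050+0.111547i  (running Σ = +0.060209+0.122330i)
  m=-1: -0.150439-0.383436i × -0.008237-0.013393i = -0.003896+0.005173i  (running Σ = +0.056313+0.127503i)
  m=0: +0.008983-0.000000i × +0.333410+0.000000i = +0.002995+0.000000i  (running Σ = +0.059308+0.127503i)
  m=1: +0.150439-0.383436i × +0.008237-0.013393i = -0.003896-0.005173i  (running Σ = +0.055412+0.122330i)
  m=2: -0.229755-0.213087i × +0.167073+0.330551i = +0.032050-0.111547i  (running Σ = +0.087462+0.010783i)
  m=3: -0.092886+0.044769i × -0.291414-0.024365i = +0.028159-0.010783i  (running Σ = +0.115622-0.000000i)
Accumulated sum +0.115622-0.000000i; after 4π/(2l+1) scaling, +0.207563-0.000000i ⇒ P_3 = 0.207563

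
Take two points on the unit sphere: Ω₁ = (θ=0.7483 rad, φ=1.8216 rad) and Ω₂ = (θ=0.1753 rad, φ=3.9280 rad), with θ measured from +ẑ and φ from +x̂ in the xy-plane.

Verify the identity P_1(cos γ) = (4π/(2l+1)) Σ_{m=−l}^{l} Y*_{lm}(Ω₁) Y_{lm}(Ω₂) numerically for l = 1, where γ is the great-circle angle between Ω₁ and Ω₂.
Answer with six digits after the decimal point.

Addition theorem: P_1(cos γ) = (4π/3) Σ_m Y*_{lm}(Ω₁) Y_{lm}(Ω₂), m = −1…1:
  term(m=-1) = -0.007229-0.012181i   from Y*(Ω₁)=-0.058341+0.227717i, Y(Ω₂)=-0.042564+0.042650i
  term(m=+0) = +0.172273+0.000000i   from Y*(Ω₁)=+0.358071-0.000000i, Y(Ω₂)=+0.481114+0.000000i
  term(m=+1) = -0.007229+0.012181i   from Y*(Ω₁)=+0.058341+0.227717i, Y(Ω₂)=+0.042564+0.042650i
Accumulated sum +0.157815+0.000000i; after 4π/(2l+1) scaling, +0.661054+0.000000i ⇒ P_1 = 0.661054

0.661054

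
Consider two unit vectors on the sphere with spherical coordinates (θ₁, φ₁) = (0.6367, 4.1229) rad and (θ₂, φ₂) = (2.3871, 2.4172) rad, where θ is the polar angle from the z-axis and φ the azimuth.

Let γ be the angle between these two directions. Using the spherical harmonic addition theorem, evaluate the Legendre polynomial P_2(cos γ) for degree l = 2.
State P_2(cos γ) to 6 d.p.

Term-by-term m-sum for l=2 (normalisation 4π/5 = 2.513274):
  [-2]  conj(Y_{2,-2})(Ω₁) = (-0.052141, 0.126194) ; Y_{2,-2}(Ω₂) = (0.022054, 0.179860) ; Δ = (-0.023847, -0.006595)
  [-1]  conj(Y_{2,-1})(Ω₁) = (-0.205317, -0.306986) ; Y_{2,-1}(Ω₂) = (0.288729, 0.255488) ; Δ = (0.019150, -0.141092)
  [+0]  conj(Y_{2,0})(Ω₁) = (0.296325, -0.000000) ; Y_{2,0}(Ω₂) = (0.186919, 0.000000) ; Δ = (0.055389, 0.000000)
  [+1]  conj(Y_{2,1})(Ω₁) = (0.205317, -0.306986) ; Y_{2,1}(Ω₂) = (-0.288729, 0.255488) ; Δ = (0.019150, 0.141092)
  [+2]  conj(Y_{2,2})(Ω₁) = (-0.052141, -0.126194) ; Y_{2,2}(Ω₂) = (0.022054, -0.179860) ; Δ = (-0.023847, 0.006595)
Accumulated sum (0.045995, -0.000000); after 4π/(2l+1) scaling, (0.115598, -0.000000) ⇒ P_2 = 0.115598

0.115598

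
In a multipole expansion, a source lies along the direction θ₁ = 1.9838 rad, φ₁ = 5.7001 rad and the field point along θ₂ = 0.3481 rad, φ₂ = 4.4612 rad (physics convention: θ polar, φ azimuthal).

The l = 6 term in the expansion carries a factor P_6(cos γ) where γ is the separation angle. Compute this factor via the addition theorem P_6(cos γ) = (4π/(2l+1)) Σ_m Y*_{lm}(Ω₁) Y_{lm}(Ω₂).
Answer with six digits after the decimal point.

0.078466

Term-by-term m-sum for l=6 (normalisation 4π/13 = 0.966644):
  m=-6: Y*=(-0.267236, 0.099650)  Y=(-0.000048, -0.000759)  product (0.000089, 0.000198)
  m=-5: Y*=(0.421923, 0.097086)  Y=(-0.006908, 0.002250)  product (-0.003133, 0.000279)
  m=-4: Y*=(-0.133760, -0.140299)  Y=(0.022590, 0.035553)  product (0.001966, -0.007925)
  m=-3: Y*=(-0.043790, -0.242769)  Y=(0.111752, -0.119103)  product (-0.033808, -0.021914)
  m=-2: Y*=(-0.112219, 0.262036)  Y=(-0.360764, -0.198202)  product (0.092421, -0.072291)
  m=-1: Y*=(-0.129410, 0.085357)  Y=(-0.139807, 0.544824)  product (-0.028412, -0.082439)
  m=+0: Y*=(0.299149, -0.000000)  Y=(0.076651, 0.000000)  product (0.022930, 0.000000)
  m=+1: Y*=(0.129410, 0.085357)  Y=(0.139807, 0.544824)  product (-0.028412, 0.082439)
  m=+2: Y*=(-0.112219, -0.262036)  Y=(-0.360764, 0.198202)  product (0.092421, 0.072291)
  m=+3: Y*=(0.043790, -0.242769)  Y=(-0.111752, -0.119103)  product (-0.033808, 0.021914)
  m=+4: Y*=(-0.133760, 0.140299)  Y=(0.022590, -0.035553)  product (0.001966, 0.007925)
  m=+5: Y*=(-0.421923, 0.097086)  Y=(0.006908, 0.002250)  product (-0.003133, -0.000279)
  m=+6: Y*=(-0.267236, -0.099650)  Y=(-0.000048, 0.000759)  product (0.000089, -0.000198)
Σ over m = (0.081174, 0.000000); ×(4π/13) → (0.078466, 0.000000). Real part: 0.078466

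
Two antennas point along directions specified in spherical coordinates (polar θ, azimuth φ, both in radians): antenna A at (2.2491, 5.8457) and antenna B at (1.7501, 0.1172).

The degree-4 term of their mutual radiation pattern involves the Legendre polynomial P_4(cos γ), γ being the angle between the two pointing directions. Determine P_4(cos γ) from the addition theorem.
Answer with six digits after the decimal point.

-0.324967

Expand P_4 via completeness: Σ_{m} conj(Y_{4,m}) at Ω₁ times Y_{4,m} at Ω₂ —
  m=-4: (-0.028985, -0.160060) × (0.370074, -0.187427) = (-0.040726, -0.053801)  (running Σ = (-0.040726, -0.053801))
  m=-3: (-0.094720, 0.358456) × (-0.199653, 0.073241) = (-0.007343, -0.078504)  (running Σ = (-0.048068, -0.132306))
  m=-2: (0.228301, -0.273356) × (-0.244887, 0.058476) = (-0.039923, 0.080291)  (running Σ = (-0.087991, -0.052014))
  m=-1: (0.051074, -0.023888) × (0.228994, -0.026962) = (0.011052, -0.006847)  (running Σ = (-0.076940, -0.058862))
  m=0: (-0.358197, -0.000000) × (0.220162, 0.000000) = (-0.078861, -0.000000)  (running Σ = (-0.155801, -0.058862))
  m=1: (-0.051074, -0.023888) × (-0.228994, -0.026962) = (0.011052, 0.006847)  (running Σ = (-0.144749, -0.052014))
  m=2: (0.228301, 0.273356) × (-0.244887, -0.058476) = (-0.039923, -0.080291)  (running Σ = (-0.184672, -0.132306))
  m=3: (0.094720, 0.358456) × (0.199653, 0.073241) = (-0.007343, 0.078504)  (running Σ = (-0.192015, -0.053801))
  m=4: (-0.028985, 0.160060) × (0.370074, 0.187427) = (-0.040726, 0.053801)  (running Σ = (-0.232741, 0.000000))
Total Σ_m = (-0.232741, 0.000000). Multiply by 1.396263: (-0.324967, 0.000000). P_4(cos γ) = -0.324967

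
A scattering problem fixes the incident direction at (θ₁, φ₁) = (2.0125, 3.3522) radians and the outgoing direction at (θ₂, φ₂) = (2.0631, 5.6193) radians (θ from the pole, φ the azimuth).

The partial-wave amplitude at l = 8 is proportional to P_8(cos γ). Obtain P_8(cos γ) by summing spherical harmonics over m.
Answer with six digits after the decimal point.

-0.250290

Expand P_8 via completeness: Σ_{m} conj(Y_{8,m}) at Ω₁ times Y_{8,m} at Ω₂ —
  m=-8: -0.026170+0.228444i × +0.105655-0.154869i = +0.032614+0.028189i  (running Σ = +0.032614+0.028189i)
  m=-7: +0.041924+0.432892i × +0.026202+0.401359i = -0.172647+0.028169i  (running Σ = -0.140033+0.056359i)
  m=-6: +0.108162+0.341000i × -0.276128-0.309125i = +0.075545-0.127595i  (running Σ = -0.064487-0.071237i)
  m=-5: -0.026896-0.047220i × +0.070583+0.012686i = -0.001299-0.003674i  (running Σ = -0.065787-0.074911i)
  m=-4: -0.237734-0.266523i × +0.282208-0.149098i = -0.106829-0.039769i  (running Σ = -0.172615-0.114680i)
  m=-3: -0.099924-0.073136i × -0.099507+0.222311i = +0.026202-0.014937i  (running Σ = -0.146413-0.129617i)
  m=-2: +0.271294+0.121548i × +0.050014+0.201731i = -0.010951+0.060808i  (running Σ = -0.157365-0.068809i)
  m=-1: +0.183304+0.039186i × -0.228247-0.178569i = -0.034841-0.041676i  (running Σ = -0.192206-0.110486i)
  m=0: -0.272229-0.000000i × -0.168295+0.000000i = +0.045815+0.000000i  (running Σ = -0.146391-0.110486i)
  m=1: -0.183304+0.039186i × +0.228247-0.178569i = -0.034841+0.041676i  (running Σ = -0.181232-0.068809i)
  m=2: +0.271294-0.121548i × +0.050014-0.201731i = -0.010951-0.060808i  (running Σ = -0.192183-0.129617i)
  m=3: +0.099924-0.073136i × +0.099507+0.222311i = +0.026202+0.014937i  (running Σ = -0.165981-0.114680i)
  m=4: -0.237734+0.266523i × +0.282208+0.149098i = -0.106829+0.039769i  (running Σ = -0.272810-0.074911i)
  m=5: +0.026896-0.047220i × -0.070583+0.012686i = -0.001299+0.003674i  (running Σ = -0.274109-0.071237i)
  m=6: +0.108162-0.341000i × -0.276128+0.309125i = +0.075545+0.127595i  (running Σ = -0.198564+0.056359i)
  m=7: -0.041924+0.432892i × -0.026202+0.401359i = -0.172647-0.028169i  (running Σ = -0.371211+0.028189i)
  m=8: -0.026170-0.228444i × +0.105655+0.154869i = +0.032614-0.028189i  (running Σ = -0.338597+0.000000i)
Accumulated sum -0.338597+0.000000i; after 4π/(2l+1) scaling, -0.250290+0.000000i ⇒ P_8 = -0.250290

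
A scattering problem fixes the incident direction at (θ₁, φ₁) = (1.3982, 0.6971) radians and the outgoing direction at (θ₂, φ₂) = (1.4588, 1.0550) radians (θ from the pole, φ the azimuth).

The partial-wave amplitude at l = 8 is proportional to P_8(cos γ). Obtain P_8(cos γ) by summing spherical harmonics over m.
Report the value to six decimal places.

-0.281507

Addition theorem: P_8(cos γ) = (4π/17) Σ_m Y*_{lm}(Ω₁) Y_{lm}(Ω₂), m = −8…8:
  m=-8: +0.347841-0.296800i × -0.271079-0.408372i = -0.215497-0.061592i  (running Σ = -0.215497-0.061592i)
  m=-7: +0.053100-0.314403i × +0.099663-0.196697i = -0.056550-0.041779i  (running Σ = -0.272048-0.103371i)
  m=-6: +0.096953+0.165552i × -0.294247+0.013785i = -0.030810-0.047377i  (running Σ = -0.302858-0.150748i)
  m=-5: +0.312006+0.111742i × -0.132125-0.209525i = -0.017811-0.080137i  (running Σ = -0.320669-0.230885i)
  m=-4: -0.086603+0.031926i × -0.106886+0.199243i = +0.002896-0.020668i  (running Σ = -0.317773-0.251552i)
  m=-3: -0.161701+0.282087i × -0.256793+0.006012i = +0.039828-0.073410i  (running Σ = -0.277946-0.324962i)
  m=-2: -0.008106-0.045425i × +0.099735+0.166685i = +0.006763-0.005882i  (running Σ = -0.271182-0.330844i)
  m=-1: -0.245013-0.205160i × -0.128171+0.226053i = +0.077781-0.029090i  (running Σ = -0.193402-0.359934i)
  m=0: +0.032366-0.000000i × +0.184639+0.000000i = +0.005976+0.000000i  (running Σ = -0.187426-0.359934i)
  m=1: +0.245013-0.205160i × +0.128171+0.226053i = +0.077781+0.029090i  (running Σ = -0.109645-0.330844i)
  m=2: -0.008106+0.045425i × +0.099735-0.166685i = +0.006763+0.005882i  (running Σ = -0.102882-0.324962i)
  m=3: +0.161701+0.282087i × +0.256793+0.006012i = +0.039828+0.073410i  (running Σ = -0.063055-0.251552i)
  m=4: -0.086603-0.031926i × -0.106886-0.199243i = +0.002896+0.020668i  (running Σ = -0.060159-0.230885i)
  m=5: -0.312006+0.111742i × +0.132125-0.209525i = -0.017811+0.080137i  (running Σ = -0.077970-0.150748i)
  m=6: +0.096953-0.165552i × -0.294247-0.013785i = -0.030810+0.047377i  (running Σ = -0.108780-0.103371i)
  m=7: -0.053100-0.314403i × -0.099663-0.196697i = -0.056550+0.041779i  (running Σ = -0.165330-0.061592i)
  m=8: +0.347841+0.296800i × -0.271079+0.408372i = -0.215497+0.061592i  (running Σ = -0.380828+0.000000i)
Accumulated sum -0.380828+0.000000i; after 4π/(2l+1) scaling, -0.281507+0.000000i ⇒ P_8 = -0.281507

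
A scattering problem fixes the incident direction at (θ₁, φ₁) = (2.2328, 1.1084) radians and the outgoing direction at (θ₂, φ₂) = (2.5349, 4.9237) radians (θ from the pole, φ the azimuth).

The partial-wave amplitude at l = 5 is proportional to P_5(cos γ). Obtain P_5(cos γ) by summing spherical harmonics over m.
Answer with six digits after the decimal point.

0.256887

Summing Y*_{l m}(θ₁,φ₁)·Y_{l m}(θ₂,φ₂) over m ∈ [−5, 5]; prefactor 4π/(2·5+1) = 1.142397:
  [-5]  conj(Y_{5,-5})(Ω₁) = (0.104528, -0.095671) ; Y_{5,-5}(Ω₂) = (0.024347, 0.013755) ; Δ = (0.003861, -0.000892)
  [-4]  conj(Y_{5,-4})(Ω₁) = (0.096100, 0.335728) ; Y_{5,-4}(Ω₂) = (-0.084549, 0.095327) ; Δ = (-0.040129, -0.019225)
  [-3]  conj(Y_{5,-3})(Ω₁) = (-0.400698, -0.074409) ; Y_{5,-3}(Ω₂) = (-0.192714, -0.262141) ; Δ = (0.057715, 0.119379)
  [-2]  conj(Y_{5,-2})(Ω₁) = (0.052113, -0.069123) ; Y_{5,-2}(Ω₂) = (0.423013, -0.190238) ; Δ = (0.008895, -0.039154)
  [-1]  conj(Y_{5,-1})(Ω₁) = (-0.145569, -0.292051) ; Y_{5,-1}(Ω₂) = (0.042784, 0.199447) ; Δ = (0.052021, -0.041528)
  [+0]  conj(Y_{5,0})(Ω₁) = (0.176491, -0.000000) ; Y_{5,0}(Ω₂) = (0.340769, 0.000000) ; Δ = (0.060143, 0.000000)
  [+1]  conj(Y_{5,1})(Ω₁) = (0.145569, -0.292051) ; Y_{5,1}(Ω₂) = (-0.042784, 0.199447) ; Δ = (0.052021, 0.041528)
  [+2]  conj(Y_{5,2})(Ω₁) = (0.052113, 0.069123) ; Y_{5,2}(Ω₂) = (0.423013, 0.190238) ; Δ = (0.008895, 0.039154)
  [+3]  conj(Y_{5,3})(Ω₁) = (0.400698, -0.074409) ; Y_{5,3}(Ω₂) = (0.192714, -0.262141) ; Δ = (0.057715, -0.119379)
  [+4]  conj(Y_{5,4})(Ω₁) = (0.096100, -0.335728) ; Y_{5,4}(Ω₂) = (-0.084549, -0.095327) ; Δ = (-0.040129, 0.019225)
  [+5]  conj(Y_{5,5})(Ω₁) = (-0.104528, -0.095671) ; Y_{5,5}(Ω₂) = (-0.024347, 0.013755) ; Δ = (0.003861, 0.000892)
Σ over m = (0.224866, 0.000000); ×(4π/11) → (0.256887, 0.000000). Real part: 0.256887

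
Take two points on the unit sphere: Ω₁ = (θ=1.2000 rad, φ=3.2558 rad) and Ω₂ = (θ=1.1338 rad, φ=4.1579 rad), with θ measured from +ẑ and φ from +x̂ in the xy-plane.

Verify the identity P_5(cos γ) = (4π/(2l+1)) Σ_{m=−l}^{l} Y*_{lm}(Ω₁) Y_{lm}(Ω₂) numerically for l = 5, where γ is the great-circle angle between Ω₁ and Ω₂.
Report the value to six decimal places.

-0.325500

Term-by-term m-sum for l=5 (normalisation 4π/11 = 1.142397):
  term(m=-5) = (-0.018549, 0.090625)   from Y*(Ω₁)=(-0.274653, -0.176446), Y(Ω₂)=(-0.102244, -0.264277)
  term(m=-4) = (-0.150018, 0.075603)   from Y*(Ω₁)=(0.360188, 0.177034), Y(Ω₂)=(-0.252368, 0.333938)
  term(m=-3) = (-0.007268, -0.003380)   from Y*(Ω₁)=(-0.047943, -0.017101), Y(Ω₂)=(0.156797, 0.014572)
  term(m=-2) = (-0.020372, -0.085690)   from Y*(Ω₁)=(-0.314938, -0.073214), Y(Ω₂)=(0.121378, 0.243870)
  term(m=-1) = (0.021325, -0.026989)   from Y*(Ω₁)=(0.141225, 0.016199), Y(Ω₂)=(0.127405, -0.205724)
  term(m=+0) = (0.064836, 0.000000)   from Y*(Ω₁)=(0.292192, -0.000000), Y(Ω₂)=(0.221895, 0.000000)
  term(m=+1) = (0.021325, 0.026989)   from Y*(Ω₁)=(-0.141225, 0.016199), Y(Ω₂)=(-0.127405, -0.205724)
  term(m=+2) = (-0.020372, 0.085690)   from Y*(Ω₁)=(-0.314938, 0.073214), Y(Ω₂)=(0.121378, -0.243870)
  term(m=+3) = (-0.007268, 0.003380)   from Y*(Ω₁)=(0.047943, -0.017101), Y(Ω₂)=(-0.156797, 0.014572)
  term(m=+4) = (-0.150018, -0.075603)   from Y*(Ω₁)=(0.360188, -0.177034), Y(Ω₂)=(-0.252368, -0.333938)
  term(m=+5) = (-0.018549, -0.090625)   from Y*(Ω₁)=(0.274653, -0.176446), Y(Ω₂)=(0.102244, -0.264277)
Total Σ_m = (-0.284927, 0.000000). Multiply by 1.142397: (-0.325500, 0.000000). P_5(cos γ) = -0.325500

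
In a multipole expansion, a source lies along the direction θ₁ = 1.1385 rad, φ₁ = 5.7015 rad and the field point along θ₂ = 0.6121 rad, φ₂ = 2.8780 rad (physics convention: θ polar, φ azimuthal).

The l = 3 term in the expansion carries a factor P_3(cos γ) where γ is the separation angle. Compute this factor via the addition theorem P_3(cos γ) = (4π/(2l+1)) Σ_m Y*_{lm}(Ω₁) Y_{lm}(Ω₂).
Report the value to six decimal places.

Summing Y*_{l m}(θ₁,φ₁)·Y_{l m}(θ₂,φ₂) over m ∈ [−3, 3]; prefactor 4π/(2·3+1) = 1.795196:
  m=-3: (-0.054154, -0.307615) × (-0.055664, -0.056266) = (-0.014294, 0.020170)  (running Σ = (-0.014294, 0.020170))
  m=-2: (0.139881, -0.324117) × (0.238656, 0.138932) = (0.078414, -0.057919)  (running Σ = (0.064120, -0.037749))
  m=-1: (-0.030005, 0.019731) × (-0.421176, -0.113664) = (0.014880, -0.004900)  (running Σ = (0.079000, -0.042648))
  m=0: (-0.331822, -0.000000) × (0.106668, 0.000000) = (-0.035395, -0.000000)  (running Σ = (0.043605, -0.042648))
  m=1: (0.030005, 0.019731) × (0.421176, -0.113664) = (0.014880, 0.004900)  (running Σ = (0.058485, -0.037749))
  m=2: (0.139881, 0.324117) × (0.238656, -0.138932) = (0.078414, 0.057919)  (running Σ = (0.136899, 0.020170))
  m=3: (0.054154, -0.307615) × (0.055664, -0.056266) = (-0.014294, -0.020170)  (running Σ = (0.122605, 0.000000))
Accumulated sum (0.122605, 0.000000); after 4π/(2l+1) scaling, (0.220100, 0.000000) ⇒ P_3 = 0.220100

0.220100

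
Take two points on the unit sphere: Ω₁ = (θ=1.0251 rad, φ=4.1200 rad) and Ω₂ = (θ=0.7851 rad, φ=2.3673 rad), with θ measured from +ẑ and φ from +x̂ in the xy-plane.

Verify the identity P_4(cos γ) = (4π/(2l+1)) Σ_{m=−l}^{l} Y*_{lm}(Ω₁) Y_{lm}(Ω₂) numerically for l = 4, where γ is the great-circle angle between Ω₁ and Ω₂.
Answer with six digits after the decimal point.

Expand P_4 via completeness: Σ_{m} conj(Y_{4,m}) at Ω₁ times Y_{4,m} at Ω₂ —
  [-4]  conj(Y_{4,-4})(Ω₁) = (-0.169257, -0.164793) ; Y_{4,-4}(Ω₂) = (-0.110392, 0.004907) ; Δ = (0.019493, 0.017361)
  [-3]  conj(Y_{4,-3})(Ω₁) = (0.397097, -0.083133) ; Y_{4,-3}(Ω₂) = (0.213646, -0.228378) ; Δ = (0.065852, -0.108449)
  [-2]  conj(Y_{4,-2})(Ω₁) = (-0.081496, 0.200529) ; Y_{4,-2}(Ω₂) = (0.009289, 0.418150) ; Δ = (-0.084608, -0.032215)
  [-1]  conj(Y_{4,-1})(Ω₁) = (0.130587, 0.194032) ; Y_{4,-1}(Ω₂) = (-0.084907, -0.083042) ; Δ = (0.005025, -0.027319)
  [+0]  conj(Y_{4,0})(Ω₁) = (-0.268859, -0.000000) ; Y_{4,0}(Ω₂) = (-0.343645, 0.000000) ; Δ = (0.092392, 0.000000)
  [+1]  conj(Y_{4,1})(Ω₁) = (-0.130587, 0.194032) ; Y_{4,1}(Ω₂) = (0.084907, -0.083042) ; Δ = (0.005025, 0.027319)
  [+2]  conj(Y_{4,2})(Ω₁) = (-0.081496, -0.200529) ; Y_{4,2}(Ω₂) = (0.009289, -0.418150) ; Δ = (-0.084608, 0.032215)
  [+3]  conj(Y_{4,3})(Ω₁) = (-0.397097, -0.083133) ; Y_{4,3}(Ω₂) = (-0.213646, -0.228378) ; Δ = (0.065852, 0.108449)
  [+4]  conj(Y_{4,4})(Ω₁) = (-0.169257, 0.164793) ; Y_{4,4}(Ω₂) = (-0.110392, -0.004907) ; Δ = (0.019493, -0.017361)
Accumulated sum (0.103917, 0.000000); after 4π/(2l+1) scaling, (0.145095, 0.000000) ⇒ P_4 = 0.145095

0.145095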